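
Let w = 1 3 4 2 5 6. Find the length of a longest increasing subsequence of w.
5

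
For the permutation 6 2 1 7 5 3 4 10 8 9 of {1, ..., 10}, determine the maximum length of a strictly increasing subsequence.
5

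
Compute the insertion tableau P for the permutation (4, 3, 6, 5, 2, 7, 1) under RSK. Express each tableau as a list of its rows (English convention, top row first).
Insert 4: appended to row 1. P = [[4]].
Insert 3: 3 bumps 4 from row 1; 4 starts row 2. P = [[3], [4]].
Insert 6: appended to row 1. P = [[3, 6], [4]].
Insert 5: 5 bumps 6 from row 1; 6 appends to row 2. P = [[3, 5], [4, 6]].
Insert 2: 2 bumps 3 from row 1; 3 bumps 4 from row 2; 4 starts row 3. P = [[2, 5], [3, 6], [4]].
Insert 7: appended to row 1. P = [[2, 5, 7], [3, 6], [4]].
Insert 1: 1 bumps 2 from row 1; 2 bumps 3 from row 2; 3 bumps 4 from row 3; 4 starts row 4. P = [[1, 5, 7], [2, 6], [3], [4]].

So P = [[1, 5, 7], [2, 6], [3], [4]].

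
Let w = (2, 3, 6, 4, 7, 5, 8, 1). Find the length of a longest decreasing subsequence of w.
3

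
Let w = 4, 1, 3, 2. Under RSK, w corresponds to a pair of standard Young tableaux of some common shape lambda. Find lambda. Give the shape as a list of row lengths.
RSK row insertion gives P = [[1, 2], [3], [4]], which has shape [2, 1, 1].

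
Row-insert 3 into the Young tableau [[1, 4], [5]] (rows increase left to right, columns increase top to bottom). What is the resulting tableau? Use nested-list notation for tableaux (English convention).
In row 1, 3 replaces 4 (the leftmost entry greater than 3); 4 is bumped to row 2. In row 2, 4 replaces 5 (the leftmost entry greater than 4); 5 is bumped to row 3. 5 starts a new row 3. The new tableau is [[1, 3], [4], [5]].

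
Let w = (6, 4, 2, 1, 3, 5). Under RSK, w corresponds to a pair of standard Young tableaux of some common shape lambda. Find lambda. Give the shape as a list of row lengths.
RSK row insertion gives P = [[1, 3, 5], [2], [4], [6]], which has shape [3, 1, 1, 1].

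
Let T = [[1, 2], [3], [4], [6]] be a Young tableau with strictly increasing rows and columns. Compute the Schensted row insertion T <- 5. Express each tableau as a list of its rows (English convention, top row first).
5 is larger than every entry of row 1, so it is appended to row 1. The new tableau is [[1, 2, 5], [3], [4], [6]].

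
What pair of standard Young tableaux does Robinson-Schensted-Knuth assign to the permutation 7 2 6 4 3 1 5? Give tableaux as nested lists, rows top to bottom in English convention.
Insert each entry of the permutation into P by Schensted row insertion, recording in Q the position of each new cell.

Insert 7: appended to row 1. P = [[7]].
Insert 2: 2 bumps 7 from row 1; 7 starts row 2. P = [[2], [7]].
Insert 6: appended to row 1. P = [[2, 6], [7]].
Insert 4: 4 bumps 6 from row 1; 6 bumps 7 from row 2; 7 starts row 3. P = [[2, 4], [6], [7]].
Insert 3: 3 bumps 4 from row 1; 4 bumps 6 from row 2; 6 bumps 7 from row 3; 7 starts row 4. P = [[2, 3], [4], [6], [7]].
Insert 1: 1 bumps 2 from row 1; 2 bumps 4 from row 2; 4 bumps 6 from row 3; 6 bumps 7 from row 4; 7 starts row 5. P = [[1, 3], [2], [4], [6], [7]].
Insert 5: appended to row 1. P = [[1, 3, 5], [2], [4], [6], [7]].

So P = [[1, 3, 5], [2], [4], [6], [7]], Q = [[1, 3, 7], [2], [4], [5], [6]].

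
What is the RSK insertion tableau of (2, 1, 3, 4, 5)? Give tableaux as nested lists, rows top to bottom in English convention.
P = [[1, 3, 4, 5], [2]]

Insert 2: appended to row 1. P = [[2]].
Insert 1: 1 bumps 2 from row 1; 2 starts row 2. P = [[1], [2]].
Insert 3: appended to row 1. P = [[1, 3], [2]].
Insert 4: appended to row 1. P = [[1, 3, 4], [2]].
Insert 5: appended to row 1. P = [[1, 3, 4, 5], [2]].

So P = [[1, 3, 4, 5], [2]].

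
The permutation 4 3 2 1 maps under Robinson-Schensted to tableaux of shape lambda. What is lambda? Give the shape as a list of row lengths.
[1, 1, 1, 1]

Row-insert each entry into an empty tableau.

After inserting 4: P = [[4]].
After inserting 3: P = [[3], [4]].
After inserting 2: P = [[2], [3], [4]].
After inserting 1: P = [[1], [2], [3], [4]].

The final insertion tableau P = [[1], [2], [3], [4]] has shape [1, 1, 1, 1].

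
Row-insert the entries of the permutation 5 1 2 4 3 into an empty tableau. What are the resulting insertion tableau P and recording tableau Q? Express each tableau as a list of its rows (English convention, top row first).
P = [[1, 2, 3], [4], [5]], Q = [[1, 3, 4], [2], [5]]

Insert each entry of the permutation into P by Schensted row insertion, recording in Q the position of each new cell.

After inserting 5: P = [[5]].
After inserting 1: P = [[1], [5]].
After inserting 2: P = [[1, 2], [5]].
After inserting 4: P = [[1, 2, 4], [5]].
After inserting 3: P = [[1, 2, 3], [4], [5]].

So P = [[1, 2, 3], [4], [5]], Q = [[1, 3, 4], [2], [5]].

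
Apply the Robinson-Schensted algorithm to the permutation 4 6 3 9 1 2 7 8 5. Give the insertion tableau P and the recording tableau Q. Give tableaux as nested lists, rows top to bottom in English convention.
Insert each entry of the permutation into P by Schensted row insertion, recording in Q the position of each new cell.

Insert 4: appended to row 1. P = [[4]], Q = [[1]].
Insert 6: appended to row 1. P = [[4, 6]], Q = [[1, 2]].
Insert 3: 3 bumps 4 from row 1; 4 starts row 2. P = [[3, 6], [4]], Q = [[1, 2], [3]].
Insert 9: appended to row 1. P = [[3, 6, 9], [4]], Q = [[1, 2, 4], [3]].
Insert 1: 1 bumps 3 from row 1; 3 bumps 4 from row 2; 4 starts row 3. P = [[1, 6, 9], [3], [4]], Q = [[1, 2, 4], [3], [5]].
Insert 2: 2 bumps 6 from row 1; 6 appends to row 2. P = [[1, 2, 9], [3, 6], [4]], Q = [[1, 2, 4], [3, 6], [5]].
Insert 7: 7 bumps 9 from row 1; 9 appends to row 2. P = [[1, 2, 7], [3, 6, 9], [4]], Q = [[1, 2, 4], [3, 6, 7], [5]].
Insert 8: appended to row 1. P = [[1, 2, 7, 8], [3, 6, 9], [4]], Q = [[1, 2, 4, 8], [3, 6, 7], [5]].
Insert 5: 5 bumps 7 from row 1; 7 bumps 9 from row 2; 9 appends to row 3. P = [[1, 2, 5, 8], [3, 6, 7], [4, 9]], Q = [[1, 2, 4, 8], [3, 6, 7], [5, 9]].

So P = [[1, 2, 5, 8], [3, 6, 7], [4, 9]], Q = [[1, 2, 4, 8], [3, 6, 7], [5, 9]].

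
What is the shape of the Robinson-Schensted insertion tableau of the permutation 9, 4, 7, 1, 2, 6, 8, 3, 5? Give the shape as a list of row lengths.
Row-insert each entry into an empty tableau.

After inserting 9: P = [[9]].
After inserting 4: P = [[4], [9]].
After inserting 7: P = [[4, 7], [9]].
After inserting 1: P = [[1, 7], [4], [9]].
After inserting 2: P = [[1, 2], [4, 7], [9]].
After inserting 6: P = [[1, 2, 6], [4, 7], [9]].
After inserting 8: P = [[1, 2, 6, 8], [4, 7], [9]].
After inserting 3: P = [[1, 2, 3, 8], [4, 6], [7], [9]].
After inserting 5: P = [[1, 2, 3, 5], [4, 6, 8], [7], [9]].

The final insertion tableau P = [[1, 2, 3, 5], [4, 6, 8], [7], [9]] has shape [4, 3, 1, 1].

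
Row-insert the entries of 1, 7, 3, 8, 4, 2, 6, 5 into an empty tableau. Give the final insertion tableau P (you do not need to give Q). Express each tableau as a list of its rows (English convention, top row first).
P = [[1, 2, 4, 5], [3, 6], [7, 8]]

Insert 1: appended to row 1. P = [[1]].
Insert 7: appended to row 1. P = [[1, 7]].
Insert 3: 3 bumps 7 from row 1; 7 starts row 2. P = [[1, 3], [7]].
Insert 8: appended to row 1. P = [[1, 3, 8], [7]].
Insert 4: 4 bumps 8 from row 1; 8 appends to row 2. P = [[1, 3, 4], [7, 8]].
Insert 2: 2 bumps 3 from row 1; 3 bumps 7 from row 2; 7 starts row 3. P = [[1, 2, 4], [3, 8], [7]].
Insert 6: appended to row 1. P = [[1, 2, 4, 6], [3, 8], [7]].
Insert 5: 5 bumps 6 from row 1; 6 bumps 8 from row 2; 8 appends to row 3. P = [[1, 2, 4, 5], [3, 6], [7, 8]].

So P = [[1, 2, 4, 5], [3, 6], [7, 8]].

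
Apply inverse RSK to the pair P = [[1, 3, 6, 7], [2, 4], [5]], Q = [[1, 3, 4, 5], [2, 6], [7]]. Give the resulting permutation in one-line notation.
2 1 5 6 7 4 3

Reverse the RSK construction: for i from n down to 1, find the cell of Q containing i, remove the entry at that cell from P, and reverse-bump it up through P; the value ejected from row 1 is w(i).

Step i=7: Q has 7 at row 3, column 1; remove 5 from row 3 of P and reverse-bump: 5 enters row 2 and ejects 4; 4 enters row 1 and ejects 3. So w(7) = 3. P is now [[1, 4, 6, 7], [2, 5]].
Step i=6: Q has 6 at row 2, column 2; remove 5 from row 2 of P and reverse-bump: 5 enters row 1 and ejects 4. So w(6) = 4. P is now [[1, 5, 6, 7], [2]].
Step i=5: Q has 5 at row 1, column 4; remove that cell from P, ejecting 7. So w(5) = 7. P is now [[1, 5, 6], [2]].
Step i=4: Q has 4 at row 1, column 3; remove that cell from P, ejecting 6. So w(4) = 6. P is now [[1, 5], [2]].
Step i=3: Q has 3 at row 1, column 2; remove that cell from P, ejecting 5. So w(3) = 5. P is now [[1], [2]].
Step i=2: Q has 2 at row 2, column 1; remove 2 from row 2 of P and reverse-bump: 2 enters row 1 and ejects 1. So w(2) = 1. P is now [[2]].
Step i=1: Q has 1 at row 1, column 1; remove that cell from P, ejecting 2. So w(1) = 2. P is now [].

So w = 2 1 5 6 7 4 3.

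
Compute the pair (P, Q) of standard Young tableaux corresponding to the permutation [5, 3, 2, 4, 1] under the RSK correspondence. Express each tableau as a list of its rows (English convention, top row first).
Insert each entry of the permutation into P by Schensted row insertion, recording in Q the position of each new cell.

Insert 5: appended to row 1. P = [[5]].
Insert 3: 3 bumps 5 from row 1; 5 starts row 2. P = [[3], [5]].
Insert 2: 2 bumps 3 from row 1; 3 bumps 5 from row 2; 5 starts row 3. P = [[2], [3], [5]].
Insert 4: appended to row 1. P = [[2, 4], [3], [5]].
Insert 1: 1 bumps 2 from row 1; 2 bumps 3 from row 2; 3 bumps 5 from row 3; 5 starts row 4. P = [[1, 4], [2], [3], [5]].

So P = [[1, 4], [2], [3], [5]], Q = [[1, 4], [2], [3], [5]].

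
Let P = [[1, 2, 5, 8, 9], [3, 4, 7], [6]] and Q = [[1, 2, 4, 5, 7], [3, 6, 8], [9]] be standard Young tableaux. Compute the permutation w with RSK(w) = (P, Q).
Reverse the RSK construction: for i from n down to 1, find the cell of Q containing i, remove the entry at that cell from P, and reverse-bump it up through P; the value ejected from row 1 is w(i).

Step i=9: Q has 9 at row 3, column 1; remove 6 from row 3 of P and reverse-bump: 6 enters row 2 and ejects 4; 4 enters row 1 and ejects 2. So w(9) = 2. P is now [[1, 4, 5, 8, 9], [3, 6, 7]].
Step i=8: Q has 8 at row 2, column 3; remove 7 from row 2 of P and reverse-bump: 7 enters row 1 and ejects 5. So w(8) = 5. P is now [[1, 4, 7, 8, 9], [3, 6]].
Step i=7: Q has 7 at row 1, column 5; remove that cell from P, ejecting 9. So w(7) = 9. P is now [[1, 4, 7, 8], [3, 6]].
Step i=6: Q has 6 at row 2, column 2; remove 6 from row 2 of P and reverse-bump: 6 enters row 1 and ejects 4. So w(6) = 4. P is now [[1, 6, 7, 8], [3]].
Step i=5: Q has 5 at row 1, column 4; remove that cell from P, ejecting 8. So w(5) = 8. P is now [[1, 6, 7], [3]].
Step i=4: Q has 4 at row 1, column 3; remove that cell from P, ejecting 7. So w(4) = 7. P is now [[1, 6], [3]].
Step i=3: Q has 3 at row 2, column 1; remove 3 from row 2 of P and reverse-bump: 3 enters row 1 and ejects 1. So w(3) = 1. P is now [[3, 6]].
Step i=2: Q has 2 at row 1, column 2; remove that cell from P, ejecting 6. So w(2) = 6. P is now [[3]].
Step i=1: Q has 1 at row 1, column 1; remove that cell from P, ejecting 3. So w(1) = 3. P is now [].

So w = 3 6 1 7 8 4 9 5 2.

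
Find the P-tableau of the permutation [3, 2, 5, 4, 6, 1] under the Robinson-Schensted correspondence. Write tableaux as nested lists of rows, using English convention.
Insert 3: appended to row 1. P = [[3]].
Insert 2: 2 bumps 3 from row 1; 3 starts row 2. P = [[2], [3]].
Insert 5: appended to row 1. P = [[2, 5], [3]].
Insert 4: 4 bumps 5 from row 1; 5 appends to row 2. P = [[2, 4], [3, 5]].
Insert 6: appended to row 1. P = [[2, 4, 6], [3, 5]].
Insert 1: 1 bumps 2 from row 1; 2 bumps 3 from row 2; 3 starts row 3. P = [[1, 4, 6], [2, 5], [3]].

So P = [[1, 4, 6], [2, 5], [3]].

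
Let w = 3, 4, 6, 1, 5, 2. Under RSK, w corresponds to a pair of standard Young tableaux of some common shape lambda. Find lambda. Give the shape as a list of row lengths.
[3, 2, 1]

Row-insert each entry into an empty tableau.

After inserting 3: P = [[3]].
After inserting 4: P = [[3, 4]].
After inserting 6: P = [[3, 4, 6]].
After inserting 1: P = [[1, 4, 6], [3]].
After inserting 5: P = [[1, 4, 5], [3, 6]].
After inserting 2: P = [[1, 2, 5], [3, 4], [6]].

The final insertion tableau P = [[1, 2, 5], [3, 4], [6]] has shape [3, 2, 1].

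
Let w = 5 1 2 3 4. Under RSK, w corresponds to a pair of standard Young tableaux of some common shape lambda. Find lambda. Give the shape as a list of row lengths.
[4, 1]

Row-insert each entry into an empty tableau.

After inserting 5: P = [[5]].
After inserting 1: P = [[1], [5]].
After inserting 2: P = [[1, 2], [5]].
After inserting 3: P = [[1, 2, 3], [5]].
After inserting 4: P = [[1, 2, 3, 4], [5]].

The final insertion tableau P = [[1, 2, 3, 4], [5]] has shape [4, 1].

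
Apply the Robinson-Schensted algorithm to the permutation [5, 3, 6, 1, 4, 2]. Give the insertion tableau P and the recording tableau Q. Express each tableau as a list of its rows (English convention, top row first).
Insert each entry of the permutation into P by Schensted row insertion, recording in Q the position of each new cell.

Insert 5: appended to row 1. P = [[5]], Q = [[1]].
Insert 3: 3 bumps 5 from row 1; 5 starts row 2. P = [[3], [5]], Q = [[1], [2]].
Insert 6: appended to row 1. P = [[3, 6], [5]], Q = [[1, 3], [2]].
Insert 1: 1 bumps 3 from row 1; 3 bumps 5 from row 2; 5 starts row 3. P = [[1, 6], [3], [5]], Q = [[1, 3], [2], [4]].
Insert 4: 4 bumps 6 from row 1; 6 appends to row 2. P = [[1, 4], [3, 6], [5]], Q = [[1, 3], [2, 5], [4]].
Insert 2: 2 bumps 4 from row 1; 4 bumps 6 from row 2; 6 appends to row 3. P = [[1, 2], [3, 4], [5, 6]], Q = [[1, 3], [2, 5], [4, 6]].

So P = [[1, 2], [3, 4], [5, 6]], Q = [[1, 3], [2, 5], [4, 6]].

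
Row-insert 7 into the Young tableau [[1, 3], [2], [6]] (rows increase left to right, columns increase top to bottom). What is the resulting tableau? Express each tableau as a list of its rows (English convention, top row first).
[[1, 3, 7], [2], [6]]

7 is larger than every entry of row 1, so it is appended to row 1. The new tableau is [[1, 3, 7], [2], [6]].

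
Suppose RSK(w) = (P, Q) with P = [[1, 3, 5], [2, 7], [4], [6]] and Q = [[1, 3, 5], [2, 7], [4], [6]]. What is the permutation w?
Reverse the RSK construction: for i from n down to 1, find the cell of Q containing i, remove the entry at that cell from P, and reverse-bump it up through P; the value ejected from row 1 is w(i).

Step i=7: Q has 7 at row 2, column 2; remove 7 from row 2 of P and reverse-bump: 7 enters row 1 and ejects 5. So w(7) = 5. P is now [[1, 3, 7], [2], [4], [6]].
Step i=6: Q has 6 at row 4, column 1; remove 6 from row 4 of P and reverse-bump: 6 enters row 3 and ejects 4; 4 enters row 2 and ejects 2; 2 enters row 1 and ejects 1. So w(6) = 1. P is now [[2, 3, 7], [4], [6]].
Step i=5: Q has 5 at row 1, column 3; remove that cell from P, ejecting 7. So w(5) = 7. P is now [[2, 3], [4], [6]].
Step i=4: Q has 4 at row 3, column 1; remove 6 from row 3 of P and reverse-bump: 6 enters row 2 and ejects 4; 4 enters row 1 and ejects 3. So w(4) = 3. P is now [[2, 4], [6]].
Step i=3: Q has 3 at row 1, column 2; remove that cell from P, ejecting 4. So w(3) = 4. P is now [[2], [6]].
Step i=2: Q has 2 at row 2, column 1; remove 6 from row 2 of P and reverse-bump: 6 enters row 1 and ejects 2. So w(2) = 2. P is now [[6]].
Step i=1: Q has 1 at row 1, column 1; remove that cell from P, ejecting 6. So w(1) = 6. P is now [].

So w = 6 2 4 3 7 1 5.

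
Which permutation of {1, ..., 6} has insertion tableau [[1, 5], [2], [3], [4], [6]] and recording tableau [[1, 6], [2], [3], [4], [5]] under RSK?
Reverse the RSK construction: for i from n down to 1, find the cell of Q containing i, remove the entry at that cell from P, and reverse-bump it up through P; the value ejected from row 1 is w(i).

Step i=6: Q has 6 at row 1, column 2; remove that cell from P, ejecting 5. So w(6) = 5. P is now [[1], [2], [3], [4], [6]].
Step i=5: Q has 5 at row 5, column 1; remove 6 from row 5 of P and reverse-bump: 6 enters row 4 and ejects 4; 4 enters row 3 and ejects 3; 3 enters row 2 and ejects 2; 2 enters row 1 and ejects 1. So w(5) = 1. P is now [[2], [3], [4], [6]].
Step i=4: Q has 4 at row 4, column 1; remove 6 from row 4 of P and reverse-bump: 6 enters row 3 and ejects 4; 4 enters row 2 and ejects 3; 3 enters row 1 and ejects 2. So w(4) = 2. P is now [[3], [4], [6]].
Step i=3: Q has 3 at row 3, column 1; remove 6 from row 3 of P and reverse-bump: 6 enters row 2 and ejects 4; 4 enters row 1 and ejects 3. So w(3) = 3. P is now [[4], [6]].
Step i=2: Q has 2 at row 2, column 1; remove 6 from row 2 of P and reverse-bump: 6 enters row 1 and ejects 4. So w(2) = 4. P is now [[6]].
Step i=1: Q has 1 at row 1, column 1; remove that cell from P, ejecting 6. So w(1) = 6. P is now [].

So w = 6 4 3 2 1 5.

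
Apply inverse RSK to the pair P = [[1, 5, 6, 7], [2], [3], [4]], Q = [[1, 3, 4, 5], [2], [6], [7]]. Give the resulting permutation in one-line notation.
4 3 5 6 7 2 1

Reverse the RSK construction: for i from n down to 1, find the cell of Q containing i, remove the entry at that cell from P, and reverse-bump it up through P; the value ejected from row 1 is w(i).

Step i=7: Q has 7 at row 4, column 1; remove 4 from row 4 of P and reverse-bump: 4 enters row 3 and ejects 3; 3 enters row 2 and ejects 2; 2 enters row 1 and ejects 1. So w(7) = 1. P is now [[2, 5, 6, 7], [3], [4]].
Step i=6: Q has 6 at row 3, column 1; remove 4 from row 3 of P and reverse-bump: 4 enters row 2 and ejects 3; 3 enters row 1 and ejects 2. So w(6) = 2. P is now [[3, 5, 6, 7], [4]].
Step i=5: Q has 5 at row 1, column 4; remove that cell from P, ejecting 7. So w(5) = 7. P is now [[3, 5, 6], [4]].
Step i=4: Q has 4 at row 1, column 3; remove that cell from P, ejecting 6. So w(4) = 6. P is now [[3, 5], [4]].
Step i=3: Q has 3 at row 1, column 2; remove that cell from P, ejecting 5. So w(3) = 5. P is now [[3], [4]].
Step i=2: Q has 2 at row 2, column 1; remove 4 from row 2 of P and reverse-bump: 4 enters row 1 and ejects 3. So w(2) = 3. P is now [[4]].
Step i=1: Q has 1 at row 1, column 1; remove that cell from P, ejecting 4. So w(1) = 4. P is now [].

So w = 4 3 5 6 7 2 1.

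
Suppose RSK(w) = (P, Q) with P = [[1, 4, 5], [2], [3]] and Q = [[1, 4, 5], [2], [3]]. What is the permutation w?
3 2 1 4 5

Reverse the RSK construction: for i from n down to 1, find the cell of Q containing i, remove the entry at that cell from P, and reverse-bump it up through P; the value ejected from row 1 is w(i).

Step i=5: Q has 5 at row 1, column 3; remove that cell from P, ejecting 5. So w(5) = 5. P is now [[1, 4], [2], [3]].
Step i=4: Q has 4 at row 1, column 2; remove that cell from P, ejecting 4. So w(4) = 4. P is now [[1], [2], [3]].
Step i=3: Q has 3 at row 3, column 1; remove 3 from row 3 of P and reverse-bump: 3 enters row 2 and ejects 2; 2 enters row 1 and ejects 1. So w(3) = 1. P is now [[2], [3]].
Step i=2: Q has 2 at row 2, column 1; remove 3 from row 2 of P and reverse-bump: 3 enters row 1 and ejects 2. So w(2) = 2. P is now [[3]].
Step i=1: Q has 1 at row 1, column 1; remove that cell from P, ejecting 3. So w(1) = 3. P is now [].

So w = 3 2 1 4 5.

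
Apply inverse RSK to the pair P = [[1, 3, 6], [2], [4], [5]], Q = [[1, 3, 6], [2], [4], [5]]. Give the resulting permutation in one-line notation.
5 2 4 3 1 6

Reverse the RSK construction: for i from n down to 1, find the cell of Q containing i, remove the entry at that cell from P, and reverse-bump it up through P; the value ejected from row 1 is w(i).

Step i=6: Q has 6 at row 1, column 3; remove that cell from P, ejecting 6. So w(6) = 6. P is now [[1, 3], [2], [4], [5]].
Step i=5: Q has 5 at row 4, column 1; remove 5 from row 4 of P and reverse-bump: 5 enters row 3 and ejects 4; 4 enters row 2 and ejects 2; 2 enters row 1 and ejects 1. So w(5) = 1. P is now [[2, 3], [4], [5]].
Step i=4: Q has 4 at row 3, column 1; remove 5 from row 3 of P and reverse-bump: 5 enters row 2 and ejects 4; 4 enters row 1 and ejects 3. So w(4) = 3. P is now [[2, 4], [5]].
Step i=3: Q has 3 at row 1, column 2; remove that cell from P, ejecting 4. So w(3) = 4. P is now [[2], [5]].
Step i=2: Q has 2 at row 2, column 1; remove 5 from row 2 of P and reverse-bump: 5 enters row 1 and ejects 2. So w(2) = 2. P is now [[5]].
Step i=1: Q has 1 at row 1, column 1; remove that cell from P, ejecting 5. So w(1) = 5. P is now [].

So w = 5 2 4 3 1 6.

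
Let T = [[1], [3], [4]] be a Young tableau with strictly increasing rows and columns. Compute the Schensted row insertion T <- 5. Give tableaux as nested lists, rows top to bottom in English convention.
[[1, 5], [3], [4]]

5 is larger than every entry of row 1, so it is appended to row 1. The new tableau is [[1, 5], [3], [4]].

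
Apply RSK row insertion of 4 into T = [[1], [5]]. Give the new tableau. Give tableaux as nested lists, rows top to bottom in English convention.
[[1, 4], [5]]

4 is larger than every entry of row 1, so it is appended to row 1. The new tableau is [[1, 4], [5]].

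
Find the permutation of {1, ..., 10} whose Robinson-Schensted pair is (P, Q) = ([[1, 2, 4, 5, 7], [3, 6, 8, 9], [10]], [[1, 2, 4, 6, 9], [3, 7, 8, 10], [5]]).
Reverse the RSK construction: for i from n down to 1, find the cell of Q containing i, remove the entry at that cell from P, and reverse-bump it up through P; the value ejected from row 1 is w(i).

Step i=10: Q has 10 at row 2, column 4; remove 9 from row 2 of P and reverse-bump: 9 enters row 1 and ejects 7. So w(10) = 7. P is now [[1, 2, 4, 5, 9], [3, 6, 8], [10]].
Step i=9: Q has 9 at row 1, column 5; remove that cell from P, ejecting 9. So w(9) = 9. P is now [[1, 2, 4, 5], [3, 6, 8], [10]].
Step i=8: Q has 8 at row 2, column 3; remove 8 from row 2 of P and reverse-bump: 8 enters row 1 and ejects 5. So w(8) = 5. P is now [[1, 2, 4, 8], [3, 6], [10]].
Step i=7: Q has 7 at row 2, column 2; remove 6 from row 2 of P and reverse-bump: 6 enters row 1 and ejects 4. So w(7) = 4. P is now [[1, 2, 6, 8], [3], [10]].
Step i=6: Q has 6 at row 1, column 4; remove that cell from P, ejecting 8. So w(6) = 8. P is now [[1, 2, 6], [3], [10]].
Step i=5: Q has 5 at row 3, column 1; remove 10 from row 3 of P and reverse-bump: 10 enters row 2 and ejects 3; 3 enters row 1 and ejects 2. So w(5) = 2. P is now [[1, 3, 6], [10]].
Step i=4: Q has 4 at row 1, column 3; remove that cell from P, ejecting 6. So w(4) = 6. P is now [[1, 3], [10]].
Step i=3: Q has 3 at row 2, column 1; remove 10 from row 2 of P and reverse-bump: 10 enters row 1 and ejects 3. So w(3) = 3. P is now [[1, 10]].
Step i=2: Q has 2 at row 1, column 2; remove that cell from P, ejecting 10. So w(2) = 10. P is now [[1]].
Step i=1: Q has 1 at row 1, column 1; remove that cell from P, ejecting 1. So w(1) = 1. P is now [].

So w = 1 10 3 6 2 8 4 5 9 7.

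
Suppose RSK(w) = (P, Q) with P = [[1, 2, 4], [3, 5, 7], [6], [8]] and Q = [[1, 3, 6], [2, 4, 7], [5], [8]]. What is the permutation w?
Reverse the RSK construction: for i from n down to 1, find the cell of Q containing i, remove the entry at that cell from P, and reverse-bump it up through P; the value ejected from row 1 is w(i).

Step i=8: Q has 8 at row 4, column 1; remove 8 from row 4 of P and reverse-bump: 8 enters row 3 and ejects 6; 6 enters row 2 and ejects 5; 5 enters row 1 and ejects 4. So w(8) = 4. P is now [[1, 2, 5], [3, 6, 7], [8]].
Step i=7: Q has 7 at row 2, column 3; remove 7 from row 2 of P and reverse-bump: 7 enters row 1 and ejects 5. So w(7) = 5. P is now [[1, 2, 7], [3, 6], [8]].
Step i=6: Q has 6 at row 1, column 3; remove that cell from P, ejecting 7. So w(6) = 7. P is now [[1, 2], [3, 6], [8]].
Step i=5: Q has 5 at row 3, column 1; remove 8 from row 3 of P and reverse-bump: 8 enters row 2 and ejects 6; 6 enters row 1 and ejects 2. So w(5) = 2. P is now [[1, 6], [3, 8]].
Step i=4: Q has 4 at row 2, column 2; remove 8 from row 2 of P and reverse-bump: 8 enters row 1 and ejects 6. So w(4) = 6. P is now [[1, 8], [3]].
Step i=3: Q has 3 at row 1, column 2; remove that cell from P, ejecting 8. So w(3) = 8. P is now [[1], [3]].
Step i=2: Q has 2 at row 2, column 1; remove 3 from row 2 of P and reverse-bump: 3 enters row 1 and ejects 1. So w(2) = 1. P is now [[3]].
Step i=1: Q has 1 at row 1, column 1; remove that cell from P, ejecting 3. So w(1) = 3. P is now [].

So w = 3 1 8 6 2 7 5 4.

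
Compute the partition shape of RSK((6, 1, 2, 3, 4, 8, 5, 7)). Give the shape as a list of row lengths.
Row-insert each entry into an empty tableau.

After inserting 6: P = [[6]].
After inserting 1: P = [[1], [6]].
After inserting 2: P = [[1, 2], [6]].
After inserting 3: P = [[1, 2, 3], [6]].
After inserting 4: P = [[1, 2, 3, 4], [6]].
After inserting 8: P = [[1, 2, 3, 4, 8], [6]].
After inserting 5: P = [[1, 2, 3, 4, 5], [6, 8]].
After inserting 7: P = [[1, 2, 3, 4, 5, 7], [6, 8]].

The final insertion tableau P = [[1, 2, 3, 4, 5, 7], [6, 8]] has shape [6, 2].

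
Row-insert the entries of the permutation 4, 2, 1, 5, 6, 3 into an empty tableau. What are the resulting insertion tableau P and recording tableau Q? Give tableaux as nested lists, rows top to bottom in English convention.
Insert each entry of the permutation into P by Schensted row insertion, recording in Q the position of each new cell.

Insert 4: appended to row 1. P = [[4]].
Insert 2: 2 bumps 4 from row 1; 4 starts row 2. P = [[2], [4]].
Insert 1: 1 bumps 2 from row 1; 2 bumps 4 from row 2; 4 starts row 3. P = [[1], [2], [4]].
Insert 5: appended to row 1. P = [[1, 5], [2], [4]].
Insert 6: appended to row 1. P = [[1, 5, 6], [2], [4]].
Insert 3: 3 bumps 5 from row 1; 5 appends to row 2. P = [[1, 3, 6], [2, 5], [4]].

So P = [[1, 3, 6], [2, 5], [4]], Q = [[1, 4, 5], [2, 6], [3]].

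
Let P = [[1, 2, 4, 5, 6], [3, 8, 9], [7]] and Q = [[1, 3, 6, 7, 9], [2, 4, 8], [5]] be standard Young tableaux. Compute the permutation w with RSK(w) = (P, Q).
7 1 8 3 2 4 9 5 6

Reverse the RSK construction: for i from n down to 1, find the cell of Q containing i, remove the entry at that cell from P, and reverse-bump it up through P; the value ejected from row 1 is w(i).

Step i=9: Q has 9 at row 1, column 5; remove that cell from P, ejecting 6. So w(9) = 6. P is now [[1, 2, 4, 5], [3, 8, 9], [7]].
Step i=8: Q has 8 at row 2, column 3; remove 9 from row 2 of P and reverse-bump: 9 enters row 1 and ejects 5. So w(8) = 5. P is now [[1, 2, 4, 9], [3, 8], [7]].
Step i=7: Q has 7 at row 1, column 4; remove that cell from P, ejecting 9. So w(7) = 9. P is now [[1, 2, 4], [3, 8], [7]].
Step i=6: Q has 6 at row 1, column 3; remove that cell from P, ejecting 4. So w(6) = 4. P is now [[1, 2], [3, 8], [7]].
Step i=5: Q has 5 at row 3, column 1; remove 7 from row 3 of P and reverse-bump: 7 enters row 2 and ejects 3; 3 enters row 1 and ejects 2. So w(5) = 2. P is now [[1, 3], [7, 8]].
Step i=4: Q has 4 at row 2, column 2; remove 8 from row 2 of P and reverse-bump: 8 enters row 1 and ejects 3. So w(4) = 3. P is now [[1, 8], [7]].
Step i=3: Q has 3 at row 1, column 2; remove that cell from P, ejecting 8. So w(3) = 8. P is now [[1], [7]].
Step i=2: Q has 2 at row 2, column 1; remove 7 from row 2 of P and reverse-bump: 7 enters row 1 and ejects 1. So w(2) = 1. P is now [[7]].
Step i=1: Q has 1 at row 1, column 1; remove that cell from P, ejecting 7. So w(1) = 7. P is now [].

So w = 7 1 8 3 2 4 9 5 6.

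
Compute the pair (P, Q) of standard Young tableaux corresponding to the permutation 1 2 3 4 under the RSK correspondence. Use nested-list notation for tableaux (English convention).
P = [[1, 2, 3, 4]], Q = [[1, 2, 3, 4]]

Insert each entry of the permutation into P by Schensted row insertion, recording in Q the position of each new cell.

After inserting 1: P = [[1]].
After inserting 2: P = [[1, 2]].
After inserting 3: P = [[1, 2, 3]].
After inserting 4: P = [[1, 2, 3, 4]].

So P = [[1, 2, 3, 4]], Q = [[1, 2, 3, 4]].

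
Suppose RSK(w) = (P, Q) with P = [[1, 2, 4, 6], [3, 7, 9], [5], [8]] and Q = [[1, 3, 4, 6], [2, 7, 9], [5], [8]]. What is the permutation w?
Reverse the RSK construction: for i from n down to 1, find the cell of Q containing i, remove the entry at that cell from P, and reverse-bump it up through P; the value ejected from row 1 is w(i).

Step i=9: Q has 9 at row 2, column 3; remove 9 from row 2 of P and reverse-bump: 9 enters row 1 and ejects 6. So w(9) = 6. P is now [[1, 2, 4, 9], [3, 7], [5], [8]].
Step i=8: Q has 8 at row 4, column 1; remove 8 from row 4 of P and reverse-bump: 8 enters row 3 and ejects 5; 5 enters row 2 and ejects 3; 3 enters row 1 and ejects 2. So w(8) = 2. P is now [[1, 3, 4, 9], [5, 7], [8]].
Step i=7: Q has 7 at row 2, column 2; remove 7 from row 2 of P and reverse-bump: 7 enters row 1 and ejects 4. So w(7) = 4. P is now [[1, 3, 7, 9], [5], [8]].
Step i=6: Q has 6 at row 1, column 4; remove that cell from P, ejecting 9. So w(6) = 9. P is now [[1, 3, 7], [5], [8]].
Step i=5: Q has 5 at row 3, column 1; remove 8 from row 3 of P and reverse-bump: 8 enters row 2 and ejects 5; 5 enters row 1 and ejects 3. So w(5) = 3. P is now [[1, 5, 7], [8]].
Step i=4: Q has 4 at row 1, column 3; remove that cell from P, ejecting 7. So w(4) = 7. P is now [[1, 5], [8]].
Step i=3: Q has 3 at row 1, column 2; remove that cell from P, ejecting 5. So w(3) = 5. P is now [[1], [8]].
Step i=2: Q has 2 at row 2, column 1; remove 8 from row 2 of P and reverse-bump: 8 enters row 1 and ejects 1. So w(2) = 1. P is now [[8]].
Step i=1: Q has 1 at row 1, column 1; remove that cell from P, ejecting 8. So w(1) = 8. P is now [].

So w = 8 1 5 7 3 9 4 2 6.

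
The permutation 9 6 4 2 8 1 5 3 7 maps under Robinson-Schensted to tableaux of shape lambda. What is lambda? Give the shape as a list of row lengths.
[3, 2, 2, 1, 1]

Row-insert each entry into an empty tableau.

After inserting 9: P = [[9]].
After inserting 6: P = [[6], [9]].
After inserting 4: P = [[4], [6], [9]].
After inserting 2: P = [[2], [4], [6], [9]].
After inserting 8: P = [[2, 8], [4], [6], [9]].
After inserting 1: P = [[1, 8], [2], [4], [6], [9]].
After inserting 5: P = [[1, 5], [2, 8], [4], [6], [9]].
After inserting 3: P = [[1, 3], [2, 5], [4, 8], [6], [9]].
After inserting 7: P = [[1, 3, 7], [2, 5], [4, 8], [6], [9]].

The final insertion tableau P = [[1, 3, 7], [2, 5], [4, 8], [6], [9]] has shape [3, 2, 2, 1, 1].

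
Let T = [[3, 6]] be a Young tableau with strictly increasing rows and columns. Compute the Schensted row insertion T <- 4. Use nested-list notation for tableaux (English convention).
[[3, 4], [6]]

In row 1, 4 replaces 6 (the leftmost entry greater than 4); 6 is bumped to row 2. 6 starts a new row 2. The new tableau is [[3, 4], [6]].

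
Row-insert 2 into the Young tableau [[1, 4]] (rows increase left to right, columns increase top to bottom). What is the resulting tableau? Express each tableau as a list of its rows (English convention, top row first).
[[1, 2], [4]]

In row 1, 2 replaces 4 (the leftmost entry greater than 2); 4 is bumped to row 2. 4 starts a new row 2. The new tableau is [[1, 2], [4]].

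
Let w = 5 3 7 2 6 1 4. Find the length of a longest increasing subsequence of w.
2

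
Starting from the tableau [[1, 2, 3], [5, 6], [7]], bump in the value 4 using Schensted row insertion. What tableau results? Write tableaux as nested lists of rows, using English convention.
4 is larger than every entry of row 1, so it is appended to row 1. The new tableau is [[1, 2, 3, 4], [5, 6], [7]].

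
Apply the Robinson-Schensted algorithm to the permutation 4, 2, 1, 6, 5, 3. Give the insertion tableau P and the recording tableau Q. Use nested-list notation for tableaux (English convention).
Insert each entry of the permutation into P by Schensted row insertion, recording in Q the position of each new cell.

Insert 4: appended to row 1. P = [[4]], Q = [[1]].
Insert 2: 2 bumps 4 from row 1; 4 starts row 2. P = [[2], [4]], Q = [[1], [2]].
Insert 1: 1 bumps 2 from row 1; 2 bumps 4 from row 2; 4 starts row 3. P = [[1], [2], [4]], Q = [[1], [2], [3]].
Insert 6: appended to row 1. P = [[1, 6], [2], [4]], Q = [[1, 4], [2], [3]].
Insert 5: 5 bumps 6 from row 1; 6 appends to row 2. P = [[1, 5], [2, 6], [4]], Q = [[1, 4], [2, 5], [3]].
Insert 3: 3 bumps 5 from row 1; 5 bumps 6 from row 2; 6 appends to row 3. P = [[1, 3], [2, 5], [4, 6]], Q = [[1, 4], [2, 5], [3, 6]].

So P = [[1, 3], [2, 5], [4, 6]], Q = [[1, 4], [2, 5], [3, 6]].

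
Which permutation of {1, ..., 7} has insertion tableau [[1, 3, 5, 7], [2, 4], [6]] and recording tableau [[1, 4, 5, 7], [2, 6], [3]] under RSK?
6 2 1 4 5 3 7

Reverse RSK: for i = n, n-1, ..., 1, locate i in Q, remove the corresponding corner cell from P, and reverse-bump its entry up through P; the value ejected from row 1 is w(i).

So w = 6 2 1 4 5 3 7.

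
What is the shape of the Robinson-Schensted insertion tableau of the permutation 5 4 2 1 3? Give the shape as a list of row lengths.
[2, 1, 1, 1]

Row-insert each entry into an empty tableau.

After inserting 5: P = [[5]].
After inserting 4: P = [[4], [5]].
After inserting 2: P = [[2], [4], [5]].
After inserting 1: P = [[1], [2], [4], [5]].
After inserting 3: P = [[1, 3], [2], [4], [5]].

The final insertion tableau P = [[1, 3], [2], [4], [5]] has shape [2, 1, 1, 1].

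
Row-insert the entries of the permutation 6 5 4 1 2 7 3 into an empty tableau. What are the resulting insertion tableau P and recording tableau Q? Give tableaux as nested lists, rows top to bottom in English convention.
Insert each entry of the permutation into P by Schensted row insertion, recording in Q the position of each new cell.

Insert 6: appended to row 1. P = [[6]], Q = [[1]].
Insert 5: 5 bumps 6 from row 1; 6 starts row 2. P = [[5], [6]], Q = [[1], [2]].
Insert 4: 4 bumps 5 from row 1; 5 bumps 6 from row 2; 6 starts row 3. P = [[4], [5], [6]], Q = [[1], [2], [3]].
Insert 1: 1 bumps 4 from row 1; 4 bumps 5 from row 2; 5 bumps 6 from row 3; 6 starts row 4. P = [[1], [4], [5], [6]], Q = [[1], [2], [3], [4]].
Insert 2: appended to row 1. P = [[1, 2], [4], [5], [6]], Q = [[1, 5], [2], [3], [4]].
Insert 7: appended to row 1. P = [[1, 2, 7], [4], [5], [6]], Q = [[1, 5, 6], [2], [3], [4]].
Insert 3: 3 bumps 7 from row 1; 7 appends to row 2. P = [[1, 2, 3], [4, 7], [5], [6]], Q = [[1, 5, 6], [2, 7], [3], [4]].

So P = [[1, 2, 3], [4, 7], [5], [6]], Q = [[1, 5, 6], [2, 7], [3], [4]].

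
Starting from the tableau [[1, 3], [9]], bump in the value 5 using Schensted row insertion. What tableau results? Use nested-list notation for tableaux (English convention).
5 is larger than every entry of row 1, so it is appended to row 1. The new tableau is [[1, 3, 5], [9]].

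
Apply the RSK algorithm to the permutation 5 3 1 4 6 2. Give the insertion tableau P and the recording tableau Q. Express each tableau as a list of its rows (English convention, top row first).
P = [[1, 2, 6], [3, 4], [5]], Q = [[1, 4, 5], [2, 6], [3]]

Insert each entry of the permutation into P by Schensted row insertion, recording in Q the position of each new cell.

After inserting 5: P = [[5]].
After inserting 3: P = [[3], [5]].
After inserting 1: P = [[1], [3], [5]].
After inserting 4: P = [[1, 4], [3], [5]].
After inserting 6: P = [[1, 4, 6], [3], [5]].
After inserting 2: P = [[1, 2, 6], [3, 4], [5]].

So P = [[1, 2, 6], [3, 4], [5]], Q = [[1, 4, 5], [2, 6], [3]].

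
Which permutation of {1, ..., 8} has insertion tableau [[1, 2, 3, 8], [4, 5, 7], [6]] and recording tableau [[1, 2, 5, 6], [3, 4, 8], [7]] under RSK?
4 6 1 5 7 8 2 3

Reverse the RSK construction: for i from n down to 1, find the cell of Q containing i, remove the entry at that cell from P, and reverse-bump it up through P; the value ejected from row 1 is w(i).

Step i=8: Q has 8 at row 2, column 3; remove 7 from row 2 of P and reverse-bump: 7 enters row 1 and ejects 3. So w(8) = 3. P is now [[1, 2, 7, 8], [4, 5], [6]].
Step i=7: Q has 7 at row 3, column 1; remove 6 from row 3 of P and reverse-bump: 6 enters row 2 and ejects 5; 5 enters row 1 and ejects 2. So w(7) = 2. P is now [[1, 5, 7, 8], [4, 6]].
Step i=6: Q has 6 at row 1, column 4; remove that cell from P, ejecting 8. So w(6) = 8. P is now [[1, 5, 7], [4, 6]].
Step i=5: Q has 5 at row 1, column 3; remove that cell from P, ejecting 7. So w(5) = 7. P is now [[1, 5], [4, 6]].
Step i=4: Q has 4 at row 2, column 2; remove 6 from row 2 of P and reverse-bump: 6 enters row 1 and ejects 5. So w(4) = 5. P is now [[1, 6], [4]].
Step i=3: Q has 3 at row 2, column 1; remove 4 from row 2 of P and reverse-bump: 4 enters row 1 and ejects 1. So w(3) = 1. P is now [[4, 6]].
Step i=2: Q has 2 at row 1, column 2; remove that cell from P, ejecting 6. So w(2) = 6. P is now [[4]].
Step i=1: Q has 1 at row 1, column 1; remove that cell from P, ejecting 4. So w(1) = 4. P is now [].

So w = 4 6 1 5 7 8 2 3.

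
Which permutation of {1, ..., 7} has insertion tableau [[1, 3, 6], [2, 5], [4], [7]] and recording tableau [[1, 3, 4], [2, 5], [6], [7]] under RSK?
Reverse the RSK construction: for i from n down to 1, find the cell of Q containing i, remove the entry at that cell from P, and reverse-bump it up through P; the value ejected from row 1 is w(i).

Step i=7: Q has 7 at row 4, column 1; remove 7 from row 4 of P and reverse-bump: 7 enters row 3 and ejects 4; 4 enters row 2 and ejects 2; 2 enters row 1 and ejects 1. So w(7) = 1. P is now [[2, 3, 6], [4, 5], [7]].
Step i=6: Q has 6 at row 3, column 1; remove 7 from row 3 of P and reverse-bump: 7 enters row 2 and ejects 5; 5 enters row 1 and ejects 3. So w(6) = 3. P is now [[2, 5, 6], [4, 7]].
Step i=5: Q has 5 at row 2, column 2; remove 7 from row 2 of P and reverse-bump: 7 enters row 1 and ejects 6. So w(5) = 6. P is now [[2, 5, 7], [4]].
Step i=4: Q has 4 at row 1, column 3; remove that cell from P, ejecting 7. So w(4) = 7. P is now [[2, 5], [4]].
Step i=3: Q has 3 at row 1, column 2; remove that cell from P, ejecting 5. So w(3) = 5. P is now [[2], [4]].
Step i=2: Q has 2 at row 2, column 1; remove 4 from row 2 of P and reverse-bump: 4 enters row 1 and ejects 2. So w(2) = 2. P is now [[4]].
Step i=1: Q has 1 at row 1, column 1; remove that cell from P, ejecting 4. So w(1) = 4. P is now [].

So w = 4 2 5 7 6 3 1.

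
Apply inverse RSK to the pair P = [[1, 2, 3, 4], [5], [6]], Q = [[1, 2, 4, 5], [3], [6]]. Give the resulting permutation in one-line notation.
Reverse the RSK construction: for i from n down to 1, find the cell of Q containing i, remove the entry at that cell from P, and reverse-bump it up through P; the value ejected from row 1 is w(i).

Step i=6: Q has 6 at row 3, column 1; remove 6 from row 3 of P and reverse-bump: 6 enters row 2 and ejects 5; 5 enters row 1 and ejects 4. So w(6) = 4. P is now [[1, 2, 3, 5], [6]].
Step i=5: Q has 5 at row 1, column 4; remove that cell from P, ejecting 5. So w(5) = 5. P is now [[1, 2, 3], [6]].
Step i=4: Q has 4 at row 1, column 3; remove that cell from P, ejecting 3. So w(4) = 3. P is now [[1, 2], [6]].
Step i=3: Q has 3 at row 2, column 1; remove 6 from row 2 of P and reverse-bump: 6 enters row 1 and ejects 2. So w(3) = 2. P is now [[1, 6]].
Step i=2: Q has 2 at row 1, column 2; remove that cell from P, ejecting 6. So w(2) = 6. P is now [[1]].
Step i=1: Q has 1 at row 1, column 1; remove that cell from P, ejecting 1. So w(1) = 1. P is now [].

So w = 1 6 2 3 5 4.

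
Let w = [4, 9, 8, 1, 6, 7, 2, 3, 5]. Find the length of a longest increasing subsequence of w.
4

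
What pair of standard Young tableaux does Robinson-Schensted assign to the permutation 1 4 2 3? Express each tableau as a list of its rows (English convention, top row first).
Insert each entry of the permutation into P by Schensted row insertion, recording in Q the position of each new cell.

Insert 1: appended to row 1. P = [[1]], Q = [[1]].
Insert 4: appended to row 1. P = [[1, 4]], Q = [[1, 2]].
Insert 2: 2 bumps 4 from row 1; 4 starts row 2. P = [[1, 2], [4]], Q = [[1, 2], [3]].
Insert 3: appended to row 1. P = [[1, 2, 3], [4]], Q = [[1, 2, 4], [3]].

So P = [[1, 2, 3], [4]], Q = [[1, 2, 4], [3]].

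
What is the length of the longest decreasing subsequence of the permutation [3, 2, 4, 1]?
3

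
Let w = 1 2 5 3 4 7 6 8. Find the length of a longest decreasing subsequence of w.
2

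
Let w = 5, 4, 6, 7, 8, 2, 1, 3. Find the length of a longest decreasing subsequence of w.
4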